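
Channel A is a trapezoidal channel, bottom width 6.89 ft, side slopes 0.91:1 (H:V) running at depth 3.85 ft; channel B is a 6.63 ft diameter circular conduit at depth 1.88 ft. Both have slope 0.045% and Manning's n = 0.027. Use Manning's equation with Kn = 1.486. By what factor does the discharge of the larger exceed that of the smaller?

8.25

Channel A: With bottom width b = 6.89 ft and side slope z = 0.91: A = (b + zy)y = (6.89 + 0.91×3.85)×3.85 = 40.01 ft²; P = b + 2y√(1+z²) = 6.89 + 2×3.85×1.352 = 17.3 ft. Hydraulic radius R = A/P = 40.01/17.3 = 2.313 ft. Q_A = (1.486/0.027)·40.01·2.313^(2/3)·√0.00045 = 81.71 ft³/s.
Channel B: For a circular section of diameter D = 6.63 ft at depth y = 1.88 ft, the central angle is θ = 2 arccos(1 − 2y/D) = 2.246 rad. Then A = (D²/8)(θ − sin θ) = 8.054 ft² and P = Dθ/2 = 7.446 ft. Hydraulic radius R = A/P = 8.054/7.446 = 1.082 ft. Q_B = (1.486/0.027)·8.054·1.082^(2/3)·√0.00045 = 9.908 ft³/s.
The larger discharge is 81.71 ft³/s and the smaller is 9.908 ft³/s; the ratio is 8.25.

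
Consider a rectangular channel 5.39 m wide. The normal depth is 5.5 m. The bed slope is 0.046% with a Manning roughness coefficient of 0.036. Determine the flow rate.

Flow area A = b·y = 5.39 × 5.5 = 29.64 m². Wetted perimeter P = b + 2y = 5.39 + 2×5.5 = 16.39 m.
Hydraulic radius R = A/P = 29.64/16.39 = 1.809 m.
Manning's equation: Q = (1/n) A R^(2/3) S^(1/2) = (1/0.036) × 29.64 × 1.809^(2/3) × 0.00046^(1/2) = 26.2 m³/s.

Q = 26.2 m³/s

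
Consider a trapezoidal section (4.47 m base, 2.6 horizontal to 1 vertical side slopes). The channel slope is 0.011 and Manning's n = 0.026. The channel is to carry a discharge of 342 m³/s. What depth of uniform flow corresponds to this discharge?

y_n = 3.7 m

Manning's equation rearranged: A R^(2/3) = nQ / (1·√S) = 0.026 × 342 / (√0.011) = 84.78.
Try y = 3.08 m: A R^(2/3) = 56.38 — too small.
Try y = 4.63 m: A R^(2/3) = 141.7 — too large.
Try y = 3.7 m: A R^(2/3) = 84.9 — matches.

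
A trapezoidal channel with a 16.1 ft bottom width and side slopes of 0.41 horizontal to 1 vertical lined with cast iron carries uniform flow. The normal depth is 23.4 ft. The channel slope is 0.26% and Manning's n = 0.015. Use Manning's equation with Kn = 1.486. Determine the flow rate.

With bottom width b = 16.1 ft and side slope z = 0.41: A = (b + zy)y = (16.1 + 0.41×23.4)×23.4 = 601.2 ft²; P = b + 2y√(1+z²) = 16.1 + 2×23.4×1.081 = 66.68 ft.
Hydraulic radius R = A/P = 601.2/66.68 = 9.017 ft.
Manning's equation: Q = (1.486/n) A R^(2/3) S^(1/2) = (1.486/0.015) × 601.2 × 9.017^(2/3) × 0.0026^(1/2) = 13200 ft³/s.

Q = 13200 ft³/s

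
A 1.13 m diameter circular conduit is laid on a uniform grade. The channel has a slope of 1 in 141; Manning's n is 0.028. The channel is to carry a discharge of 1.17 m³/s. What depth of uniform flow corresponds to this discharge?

y_n = 0.839 m

Manning's equation rearranged: A R^(2/3) = nQ / (1·√S) = 0.028 × 1.17 / (√0.007092) = 0.389.
Trying y = 0.662 m: A R^(2/3) = 0.2796 — too small.
Trying y = 0.839 m: A R^(2/3) = 0.3891 — matches.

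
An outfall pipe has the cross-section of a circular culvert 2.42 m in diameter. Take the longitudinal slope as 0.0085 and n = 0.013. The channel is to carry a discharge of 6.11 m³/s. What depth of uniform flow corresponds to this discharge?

y_n = 0.845 m

Manning's equation rearranged: A R^(2/3) = nQ / (1·√S) = 0.013 × 6.11 / (√0.0085) = 0.8615.
Trying y = 1.04 m: A R^(2/3) = 1.263 — too large.
Trying y = 0.728 m: A R^(2/3) = 0.6478 — too small.
Trying y = 0.845 m: A R^(2/3) = 0.8613 — close enough.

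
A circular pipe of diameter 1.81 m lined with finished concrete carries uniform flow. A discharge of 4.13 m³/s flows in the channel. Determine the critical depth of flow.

y_c = 1 m

At critical depth, Q² T / (g A³) = 1, i.e. A³/T = Q²/g = 4.13²/9.81 = 1.739.
Trying y = 0.746 m: A³/T = 0.5616 — low.
Trying y = 1.12 m: A³/T = 2.658 — high.
Trying y = 1 m: A³/T = 1.722 — close enough.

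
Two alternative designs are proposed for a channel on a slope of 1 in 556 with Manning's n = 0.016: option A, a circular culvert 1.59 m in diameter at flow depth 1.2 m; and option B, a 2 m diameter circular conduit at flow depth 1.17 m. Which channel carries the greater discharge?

Channel A: For a circular section of diameter D = 1.59 m at depth y = 1.2 m, the central angle is θ = 2 arccos(1 − 2y/D) = 4.211 rad. Then A = (D²/8)(θ − sin θ) = 1.608 m² and P = Dθ/2 = 3.347 m. Hydraulic radius R = A/P = 1.608/3.347 = 0.4803 m. Q_A = (1/0.016)·1.608·0.4803^(2/3)·√0.001799 = 2.613 m³/s.
Channel B: For a circular section of diameter D = 2 m at depth y = 1.17 m, the central angle is θ = 2 arccos(1 − 2y/D) = 3.483 rad. Then A = (D²/8)(θ − sin θ) = 1.909 m² and P = Dθ/2 = 3.483 m. Hydraulic radius R = A/P = 1.909/3.483 = 0.5481 m. Q_B = (1/0.016)·1.909·0.5481^(2/3)·√0.001799 = 3.389 m³/s.
Q_A = 2.613 m³/s vs Q_B = 3.389 m³/s, so channel B carries more.

channel B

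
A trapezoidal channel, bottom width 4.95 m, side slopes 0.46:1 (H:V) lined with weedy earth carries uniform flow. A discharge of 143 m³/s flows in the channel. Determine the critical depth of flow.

At critical depth, Q² T / (g A³) = 1, i.e. A³/T = Q²/g = 143²/9.81 = 2085.
At y = 4.36 m: A³/T = 3112 — over.
At y = 2.74 m: A³/T = 659.5 — short.
At y = 3.87 m: A³/T = 2076 — close enough.

y_c = 3.87 m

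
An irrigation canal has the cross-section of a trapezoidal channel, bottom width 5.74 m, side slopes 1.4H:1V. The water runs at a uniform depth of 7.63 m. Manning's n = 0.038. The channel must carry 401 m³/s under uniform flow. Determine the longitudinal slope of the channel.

S = 0.0024

With bottom width b = 5.74 m and side slope z = 1.4: A = (b + zy)y = (5.74 + 1.4×7.63)×7.63 = 125.3 m²; P = b + 2y√(1+z²) = 5.74 + 2×7.63×1.72 = 31.99 m.
Hydraulic radius R = A/P = 125.3/31.99 = 3.916 m.
From Manning's equation, S = [nQ / (1 A R^(2/3))]² = [0.038 × 401 / (1 × 125.3 × 3.916^(2/3))]² = 0.0024.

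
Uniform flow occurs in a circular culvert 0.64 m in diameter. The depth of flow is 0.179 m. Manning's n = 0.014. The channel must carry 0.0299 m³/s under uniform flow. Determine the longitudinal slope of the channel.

S = 0.000668

For a circular section of diameter D = 0.64 m at depth y = 0.179 m, the central angle is θ = 2 arccos(1 − 2y/D) = 2.229 rad. Then A = (D²/8)(θ − sin θ) = 0.07362 m² and P = Dθ/2 = 0.7133 m.
Hydraulic radius R = A/P = 0.07362/0.7133 = 0.1032 m.
From Manning's equation, S = [nQ / (1 A R^(2/3))]² = [0.014 × 0.0299 / (1 × 0.07362 × 0.1032^(2/3))]² = 0.000668.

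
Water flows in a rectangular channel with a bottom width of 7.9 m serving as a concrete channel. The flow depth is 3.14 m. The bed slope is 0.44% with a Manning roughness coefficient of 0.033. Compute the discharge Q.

Q = 72.4 m³/s

Flow area A = b·y = 7.9 × 3.14 = 24.81 m². Wetted perimeter P = b + 2y = 7.9 + 2×3.14 = 14.18 m.
Hydraulic radius R = A/P = 24.81/14.18 = 1.749 m.
Manning's equation: Q = (1/n) A R^(2/3) S^(1/2) = (1/0.033) × 24.81 × 1.749^(2/3) × 0.0044^(1/2) = 72.4 m³/s.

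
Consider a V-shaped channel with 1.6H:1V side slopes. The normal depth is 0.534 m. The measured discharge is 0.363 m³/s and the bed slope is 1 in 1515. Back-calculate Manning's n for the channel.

For a triangular section with side slope z = 1.6: A = zy² = 1.6×0.534² = 0.4562 m²; P = 2y√(1+z²) = 2×0.534×1.887 = 2.015 m.
Hydraulic radius R = A/P = 0.4562/2.015 = 0.2264 m.
Rearranging Manning's equation: n = (1/Q) A R^(2/3) S^(1/2) = (1/0.363) × 0.4562 × 0.2264^(2/3) × √0.0006601 = 0.012.

n = 0.012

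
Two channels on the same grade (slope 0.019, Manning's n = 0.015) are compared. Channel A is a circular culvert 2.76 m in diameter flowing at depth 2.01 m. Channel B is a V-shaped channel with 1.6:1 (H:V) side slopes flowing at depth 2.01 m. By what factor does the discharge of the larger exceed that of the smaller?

Channel A: For a circular section of diameter D = 2.76 m at depth y = 2.01 m, the central angle is θ = 2 arccos(1 − 2y/D) = 4.09 rad. Then A = (D²/8)(θ − sin θ) = 4.668 m² and P = Dθ/2 = 5.644 m. Hydraulic radius R = A/P = 4.668/5.644 = 0.8271 m. Q_A = (1/0.015)·4.668·0.8271^(2/3)·√0.019 = 37.79 m³/s.
Channel B: For a triangular section with side slope z = 1.6: A = zy² = 1.6×2.01² = 6.464 m²; P = 2y√(1+z²) = 2×2.01×1.887 = 7.585 m. Hydraulic radius R = A/P = 6.464/7.585 = 0.8522 m. Q_B = (1/0.015)·6.464·0.8522^(2/3)·√0.019 = 53.4 m³/s.
The larger discharge is 53.4 m³/s and the smaller is 37.79 m³/s; the ratio is 1.41.

1.41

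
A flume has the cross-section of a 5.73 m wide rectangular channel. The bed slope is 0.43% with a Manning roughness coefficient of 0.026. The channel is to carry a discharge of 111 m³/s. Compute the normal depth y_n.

Manning's equation rearranged: A R^(2/3) = nQ / (1·√S) = 0.026 × 111 / (√0.0043) = 44.01.
Try y = 5.63 m: A R^(2/3) = 49.47 — too large.
Try y = 5.12 m: A R^(2/3) = 44.01 — close enough.

y_n = 5.12 m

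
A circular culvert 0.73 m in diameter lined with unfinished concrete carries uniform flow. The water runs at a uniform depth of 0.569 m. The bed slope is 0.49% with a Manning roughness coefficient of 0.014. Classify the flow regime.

subcritical

For a circular section of diameter D = 0.73 m at depth y = 0.569 m, the central angle is θ = 2 arccos(1 − 2y/D) = 4.328 rad. Then A = (D²/8)(θ − sin θ) = 0.35 m² and P = Dθ/2 = 1.58 m.
Hydraulic radius R = A/P = 0.35/1.58 = 0.2216 m.
V = (1/n) R^(2/3) √S = (1/0.014) × 0.2216^(2/3) × √0.0049 = 1.831 m/s. Hydraulic depth D_h = A/T = 0.35/0.6053 = 0.5782 m.
Froude number Fr = V/√(g·D_h) = 1.831/√(9.81×0.5782) = 0.769, which is less than 1, so the flow is subcritical.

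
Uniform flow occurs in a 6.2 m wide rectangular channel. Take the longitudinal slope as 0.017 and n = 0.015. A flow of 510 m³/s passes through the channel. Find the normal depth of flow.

y_n = 5.9 m

Manning's equation rearranged: A R^(2/3) = nQ / (1·√S) = 0.015 × 510 / (√0.017) = 58.67.
Trying y = 6.58 m: A R^(2/3) = 67.05 — high.
Trying y = 5.18 m: A R^(2/3) = 49.95 — low.
Trying y = 5.9 m: A R^(2/3) = 58.69 — ≈ 58.67.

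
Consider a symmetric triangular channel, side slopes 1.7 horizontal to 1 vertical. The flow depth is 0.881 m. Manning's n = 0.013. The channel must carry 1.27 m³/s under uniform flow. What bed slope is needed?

S = 0.000569

For a triangular section with side slope z = 1.7: A = zy² = 1.7×0.881² = 1.319 m²; P = 2y√(1+z²) = 2×0.881×1.972 = 3.475 m.
Hydraulic radius R = A/P = 1.319/3.475 = 0.3797 m.
From Manning's equation, S = [nQ / (1 A R^(2/3))]² = [0.013 × 1.27 / (1 × 1.319 × 0.3797^(2/3))]² = 0.000569.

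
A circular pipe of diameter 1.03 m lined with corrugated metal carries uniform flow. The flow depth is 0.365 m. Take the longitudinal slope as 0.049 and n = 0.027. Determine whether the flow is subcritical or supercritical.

For a circular section of diameter D = 1.03 m at depth y = 0.365 m, the central angle is θ = 2 arccos(1 − 2y/D) = 2.551 rad. Then A = (D²/8)(θ − sin θ) = 0.2643 m² and P = Dθ/2 = 1.314 m.
Hydraulic radius R = A/P = 0.2643/1.314 = 0.2012 m.
V = (1/n) R^(2/3) √S = (1/0.027) × 0.2012^(2/3) × √0.049 = 2.815 m/s. Hydraulic depth D_h = A/T = 0.2643/0.9853 = 0.2683 m.
Froude number Fr = V/√(g·D_h) = 2.815/√(9.81×0.2683) = 1.74, which is greater than 1, so the flow is supercritical.

supercritical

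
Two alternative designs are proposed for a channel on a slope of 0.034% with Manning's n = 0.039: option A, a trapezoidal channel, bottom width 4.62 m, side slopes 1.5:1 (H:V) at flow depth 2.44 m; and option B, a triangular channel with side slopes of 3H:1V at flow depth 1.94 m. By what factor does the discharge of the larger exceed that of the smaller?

Channel A: With bottom width b = 4.62 m and side slope z = 1.5: A = (b + zy)y = (4.62 + 1.5×2.44)×2.44 = 20.2 m²; P = b + 2y√(1+z²) = 4.62 + 2×2.44×1.803 = 13.42 m. Hydraulic radius R = A/P = 20.2/13.42 = 1.506 m. Q_A = (1/0.039)·20.2·1.506^(2/3)·√0.00034 = 12.55 m³/s.
Channel B: For a triangular section with side slope z = 3: A = zy² = 3×1.94² = 11.29 m²; P = 2y√(1+z²) = 2×1.94×3.162 = 12.27 m. Hydraulic radius R = A/P = 11.29/12.27 = 0.9202 m. Q_B = (1/0.039)·11.29·0.9202^(2/3)·√0.00034 = 5.05 m³/s.
The larger discharge is 12.55 m³/s and the smaller is 5.05 m³/s; the ratio is 2.48.

2.48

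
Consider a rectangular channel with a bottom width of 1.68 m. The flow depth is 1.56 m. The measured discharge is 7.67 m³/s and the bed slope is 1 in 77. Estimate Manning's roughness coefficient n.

n = 0.026

Flow area A = b·y = 1.68 × 1.56 = 2.621 m². Wetted perimeter P = b + 2y = 1.68 + 2×1.56 = 4.8 m.
Hydraulic radius R = A/P = 2.621/4.8 = 0.546 m.
Rearranging Manning's equation: n = (1/Q) A R^(2/3) S^(1/2) = (1/7.67) × 2.621 × 0.546^(2/3) × √0.01299 = 0.026.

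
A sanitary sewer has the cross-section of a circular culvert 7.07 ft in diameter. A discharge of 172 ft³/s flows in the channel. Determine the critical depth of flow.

At critical depth, Q² T / (g A³) = 1, i.e. A³/T = Q²/g = 172²/32.2 = 918.8.
Trying y = 2.85 ft: A³/T = 469 — short.
Trying y = 4.08 ft: A³/T = 1850 — over.
Trying y = 3.4 ft: A³/T = 921.9 — close enough.

y_c = 3.4 ft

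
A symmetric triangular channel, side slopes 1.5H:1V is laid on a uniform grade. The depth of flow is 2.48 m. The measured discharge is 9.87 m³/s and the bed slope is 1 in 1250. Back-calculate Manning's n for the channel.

For a triangular section with side slope z = 1.5: A = zy² = 1.5×2.48² = 9.226 m²; P = 2y√(1+z²) = 2×2.48×1.803 = 8.942 m.
Hydraulic radius R = A/P = 9.226/8.942 = 1.032 m.
Rearranging Manning's equation: n = (1/Q) A R^(2/3) S^(1/2) = (1/9.87) × 9.226 × 1.032^(2/3) × √0.0008 = 0.027.

n = 0.027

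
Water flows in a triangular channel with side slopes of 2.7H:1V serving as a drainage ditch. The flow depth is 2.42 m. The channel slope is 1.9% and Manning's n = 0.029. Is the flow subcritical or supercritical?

For a triangular section with side slope z = 2.7: A = zy² = 2.7×2.42² = 15.81 m²; P = 2y√(1+z²) = 2×2.42×2.879 = 13.94 m.
Hydraulic radius R = A/P = 15.81/13.94 = 1.135 m.
V = (1/n) R^(2/3) √S = (1/0.029) × 1.135^(2/3) × √0.019 = 5.171 m/s. Hydraulic depth D_h = A/T = 15.81/13.07 = 1.21 m.
Froude number Fr = V/√(g·D_h) = 5.171/√(9.81×1.21) = 1.5, which is greater than 1, so the flow is supercritical.

supercritical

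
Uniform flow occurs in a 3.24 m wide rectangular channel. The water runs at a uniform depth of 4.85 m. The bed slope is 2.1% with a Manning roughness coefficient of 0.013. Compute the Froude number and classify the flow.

supercritical

Flow area A = b·y = 3.24 × 4.85 = 15.71 m². Wetted perimeter P = b + 2y = 3.24 + 2×4.85 = 12.94 m.
Hydraulic radius R = A/P = 15.71/12.94 = 1.214 m.
V = (1/n) R^(2/3) √S = (1/0.013) × 1.214^(2/3) × √0.021 = 12.69 m/s. Hydraulic depth D_h = A/T = 15.71/3.24 = 4.85 m.
Froude number Fr = V/√(g·D_h) = 12.69/√(9.81×4.85) = 1.84, which is greater than 1, so the flow is supercritical.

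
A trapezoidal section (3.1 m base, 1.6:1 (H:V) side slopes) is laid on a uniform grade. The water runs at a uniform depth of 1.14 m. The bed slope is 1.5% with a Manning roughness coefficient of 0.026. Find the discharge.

Q = 22 m³/s

With bottom width b = 3.1 m and side slope z = 1.6: A = (b + zy)y = (3.1 + 1.6×1.14)×1.14 = 5.613 m²; P = b + 2y√(1+z²) = 3.1 + 2×1.14×1.887 = 7.402 m.
Hydraulic radius R = A/P = 5.613/7.402 = 0.7584 m.
Manning's equation: Q = (1/n) A R^(2/3) S^(1/2) = (1/0.026) × 5.613 × 0.7584^(2/3) × 0.015^(1/2) = 22 m³/s.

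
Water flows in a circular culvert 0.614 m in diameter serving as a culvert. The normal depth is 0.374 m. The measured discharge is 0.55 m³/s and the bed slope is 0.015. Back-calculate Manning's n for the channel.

n = 0.013

For a circular section of diameter D = 0.614 m at depth y = 0.374 m, the central angle is θ = 2 arccos(1 − 2y/D) = 3.582 rad. Then A = (D²/8)(θ − sin θ) = 0.1889 m² and P = Dθ/2 = 1.1 m.
Hydraulic radius R = A/P = 0.1889/1.1 = 0.1718 m.
Rearranging Manning's equation: n = (1/Q) A R^(2/3) S^(1/2) = (1/0.55) × 0.1889 × 0.1718^(2/3) × √0.015 = 0.013.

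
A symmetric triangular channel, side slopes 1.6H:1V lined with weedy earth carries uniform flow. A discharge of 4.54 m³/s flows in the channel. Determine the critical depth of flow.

At critical depth, Q² T / (g A³) = 1, i.e. A³/T = Q²/g = 4.54²/9.81 = 2.101.
At y = 1.32 m: A³/T = 5.13 — over.
At y = 0.877 m: A³/T = 0.6641 — short.
At y = 1.1 m: A³/T = 2.061 — matches.

y_c = 1.1 m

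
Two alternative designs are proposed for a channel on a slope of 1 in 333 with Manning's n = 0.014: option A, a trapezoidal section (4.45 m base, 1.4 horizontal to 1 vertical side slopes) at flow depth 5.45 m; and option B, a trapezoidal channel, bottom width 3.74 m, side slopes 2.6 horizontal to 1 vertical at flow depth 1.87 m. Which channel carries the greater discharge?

channel A

Channel A: With bottom width b = 4.45 m and side slope z = 1.4: A = (b + zy)y = (4.45 + 1.4×5.45)×5.45 = 65.84 m²; P = b + 2y√(1+z²) = 4.45 + 2×5.45×1.72 = 23.2 m. Hydraulic radius R = A/P = 65.84/23.2 = 2.837 m. Q_A = (1/0.014)·65.84·2.837^(2/3)·√0.003003 = 516.5 m³/s.
Channel B: With bottom width b = 3.74 m and side slope z = 2.6: A = (b + zy)y = (3.74 + 2.6×1.87)×1.87 = 16.09 m²; P = b + 2y√(1+z²) = 3.74 + 2×1.87×2.786 = 14.16 m. Hydraulic radius R = A/P = 16.09/14.16 = 1.136 m. Q_B = (1/0.014)·16.09·1.136^(2/3)·√0.003003 = 68.56 m³/s.
Q_A = 516.5 m³/s vs Q_B = 68.56 m³/s, so channel A carries more.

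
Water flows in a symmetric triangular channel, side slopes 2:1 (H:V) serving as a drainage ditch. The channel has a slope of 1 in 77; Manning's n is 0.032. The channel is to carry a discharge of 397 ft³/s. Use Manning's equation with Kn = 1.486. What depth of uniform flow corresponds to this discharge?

Manning's equation rearranged: A R^(2/3) = nQ / (1.486·√S) = 0.032 × 397 / (1.486 × √0.01299) = 75.02.
At y = 3.75 ft: A R^(2/3) = 39.7 — too small.
At y = 4.76 ft: A R^(2/3) = 74.99 — matches.

y_n = 4.76 ft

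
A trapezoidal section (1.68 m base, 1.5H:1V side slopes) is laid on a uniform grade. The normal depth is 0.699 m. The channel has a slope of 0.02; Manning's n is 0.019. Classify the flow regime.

supercritical

With bottom width b = 1.68 m and side slope z = 1.5: A = (b + zy)y = (1.68 + 1.5×0.699)×0.699 = 1.907 m²; P = b + 2y√(1+z²) = 1.68 + 2×0.699×1.803 = 4.2 m.
Hydraulic radius R = A/P = 1.907/4.2 = 0.4541 m.
V = (1/n) R^(2/3) √S = (1/0.019) × 0.4541^(2/3) × √0.02 = 4.397 m/s. Hydraulic depth D_h = A/T = 1.907/3.777 = 0.505 m.
Froude number Fr = V/√(g·D_h) = 4.397/√(9.81×0.505) = 1.98, which is greater than 1, so the flow is supercritical.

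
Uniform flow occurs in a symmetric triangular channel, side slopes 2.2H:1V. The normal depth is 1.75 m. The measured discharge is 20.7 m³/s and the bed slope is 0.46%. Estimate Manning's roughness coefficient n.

n = 0.019

For a triangular section with side slope z = 2.2: A = zy² = 2.2×1.75² = 6.738 m²; P = 2y√(1+z²) = 2×1.75×2.417 = 8.458 m.
Hydraulic radius R = A/P = 6.738/8.458 = 0.7966 m.
Rearranging Manning's equation: n = (1/Q) A R^(2/3) S^(1/2) = (1/20.7) × 6.738 × 0.7966^(2/3) × √0.0046 = 0.019.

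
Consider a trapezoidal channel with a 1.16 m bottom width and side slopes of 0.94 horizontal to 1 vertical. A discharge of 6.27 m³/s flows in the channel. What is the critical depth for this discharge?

At critical depth, Q² T / (g A³) = 1, i.e. A³/T = Q²/g = 6.27²/9.81 = 4.007.
Try y = 1.2 m: A³/T = 6.059 — over.
Try y = 0.815 m: A³/T = 1.437 — short.
Try y = 1.08 m: A³/T = 4.064 — close enough.

y_c = 1.08 m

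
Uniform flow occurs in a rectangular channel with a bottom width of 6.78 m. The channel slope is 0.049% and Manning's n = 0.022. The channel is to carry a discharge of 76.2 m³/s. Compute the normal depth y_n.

y_n = 6.54 m

Manning's equation rearranged: A R^(2/3) = nQ / (1·√S) = 0.022 × 76.2 / (√0.00049) = 75.73.
Try y = 5.37 m: A R^(2/3) = 59.29 — low.
Try y = 7.61 m: A R^(2/3) = 91.08 — high.
Try y = 6.54 m: A R^(2/3) = 75.75 — close enough.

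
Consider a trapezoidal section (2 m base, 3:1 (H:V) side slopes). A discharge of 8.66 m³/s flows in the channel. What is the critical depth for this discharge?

At critical depth, Q² T / (g A³) = 1, i.e. A³/T = Q²/g = 8.66²/9.81 = 7.645.
Trying y = 0.944 m: A³/T = 12.38 — over.
Trying y = 0.836 m: A³/T = 7.629 — close enough.

y_c = 0.836 m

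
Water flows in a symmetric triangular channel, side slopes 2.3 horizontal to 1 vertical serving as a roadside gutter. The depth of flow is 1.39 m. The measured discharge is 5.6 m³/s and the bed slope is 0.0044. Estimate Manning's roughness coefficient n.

n = 0.039

For a triangular section with side slope z = 2.3: A = zy² = 2.3×1.39² = 4.444 m²; P = 2y√(1+z²) = 2×1.39×2.508 = 6.972 m.
Hydraulic radius R = A/P = 4.444/6.972 = 0.6374 m.
Rearranging Manning's equation: n = (1/Q) A R^(2/3) S^(1/2) = (1/5.6) × 4.444 × 0.6374^(2/3) × √0.0044 = 0.039.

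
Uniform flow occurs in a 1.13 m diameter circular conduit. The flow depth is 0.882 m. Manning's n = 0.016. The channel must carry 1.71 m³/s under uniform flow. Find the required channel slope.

For a circular section of diameter D = 1.13 m at depth y = 0.882 m, the central angle is θ = 2 arccos(1 − 2y/D) = 4.333 rad. Then A = (D²/8)(θ − sin θ) = 0.8398 m² and P = Dθ/2 = 2.448 m.
Hydraulic radius R = A/P = 0.8398/2.448 = 0.3431 m.
From Manning's equation, S = [nQ / (1 A R^(2/3))]² = [0.016 × 1.71 / (1 × 0.8398 × 0.3431^(2/3))]² = 0.00442.

S = 0.00442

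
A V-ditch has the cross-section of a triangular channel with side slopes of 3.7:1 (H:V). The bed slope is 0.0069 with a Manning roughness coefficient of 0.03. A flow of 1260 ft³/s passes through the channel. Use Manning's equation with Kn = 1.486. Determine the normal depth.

Manning's equation rearranged: A R^(2/3) = nQ / (1.486·√S) = 0.03 × 1260 / (1.486 × √0.0069) = 306.2.
Trying y = 5.01 ft: A R^(2/3) = 167.3 — low.
Trying y = 7.95 ft: A R^(2/3) = 573.2 — high.
Trying y = 6.28 ft: A R^(2/3) = 305.6 — matches.

y_n = 6.28 ft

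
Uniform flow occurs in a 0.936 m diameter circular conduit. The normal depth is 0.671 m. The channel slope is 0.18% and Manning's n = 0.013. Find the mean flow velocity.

V = 1.39 m/s

For a circular section of diameter D = 0.936 m at depth y = 0.671 m, the central angle is θ = 2 arccos(1 − 2y/D) = 4.039 rad. Then A = (D²/8)(θ − sin θ) = 0.5279 m² and P = Dθ/2 = 1.89 m.
Hydraulic radius R = A/P = 0.5279/1.89 = 0.2793 m.
From Manning's equation, V = (1/n) R^(2/3) S^(1/2) = (1/0.013) × 0.2793^(2/3) × 0.0018^(1/2) = 1.39 m/s.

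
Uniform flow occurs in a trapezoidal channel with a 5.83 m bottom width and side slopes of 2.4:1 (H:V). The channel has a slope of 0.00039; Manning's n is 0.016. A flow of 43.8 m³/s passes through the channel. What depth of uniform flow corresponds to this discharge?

Manning's equation rearranged: A R^(2/3) = nQ / (1·√S) = 0.016 × 43.8 / (√0.00039) = 35.49.
At y = 2.98 m: A R^(2/3) = 57.54 — over.
At y = 1.71 m: A R^(2/3) = 18.69 — short.
At y = 2.36 m: A R^(2/3) = 35.52 — ≈ 35.49.

y_n = 2.36 m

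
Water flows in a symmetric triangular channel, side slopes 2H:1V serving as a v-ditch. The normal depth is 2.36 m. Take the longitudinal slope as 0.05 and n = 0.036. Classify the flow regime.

supercritical

For a triangular section with side slope z = 2: A = zy² = 2×2.36² = 11.14 m²; P = 2y√(1+z²) = 2×2.36×2.236 = 10.55 m.
Hydraulic radius R = A/P = 11.14/10.55 = 1.055 m.
V = (1/n) R^(2/3) √S = (1/0.036) × 1.055^(2/3) × √0.05 = 6.439 m/s. Hydraulic depth D_h = A/T = 11.14/9.44 = 1.18 m.
Froude number Fr = V/√(g·D_h) = 6.439/√(9.81×1.18) = 1.89, which is greater than 1, so the flow is supercritical.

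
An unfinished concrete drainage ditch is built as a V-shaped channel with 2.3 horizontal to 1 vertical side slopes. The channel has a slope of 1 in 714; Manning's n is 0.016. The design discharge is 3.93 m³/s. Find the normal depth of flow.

y_n = 1.08 m

Manning's equation rearranged: A R^(2/3) = nQ / (1·√S) = 0.016 × 3.93 / (√0.001401) = 1.68.
Try y = 1.33 m: A R^(2/3) = 2.926 — over.
Try y = 0.969 m: A R^(2/3) = 1.257 — short.
Try y = 1.08 m: A R^(2/3) = 1.679 — ≈ 1.68.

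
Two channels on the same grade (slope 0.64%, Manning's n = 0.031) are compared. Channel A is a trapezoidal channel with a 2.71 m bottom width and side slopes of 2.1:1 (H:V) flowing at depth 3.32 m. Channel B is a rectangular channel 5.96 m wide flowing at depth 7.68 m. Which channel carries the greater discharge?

channel B

Channel A: With bottom width b = 2.71 m and side slope z = 2.1: A = (b + zy)y = (2.71 + 2.1×3.32)×3.32 = 32.14 m²; P = b + 2y√(1+z²) = 2.71 + 2×3.32×2.326 = 18.15 m. Hydraulic radius R = A/P = 32.14/18.15 = 1.771 m. Q_A = (1/0.031)·32.14·1.771^(2/3)·√0.0064 = 121.4 m³/s.
Channel B: Flow area A = b·y = 5.96 × 7.68 = 45.77 m². Wetted perimeter P = b + 2y = 5.96 + 2×7.68 = 21.32 m. Hydraulic radius R = A/P = 45.77/21.32 = 2.147 m. Q_B = (1/0.031)·45.77·2.147^(2/3)·√0.0064 = 196.6 m³/s.
Q_A = 121.4 m³/s vs Q_B = 196.6 m³/s, so channel B carries more.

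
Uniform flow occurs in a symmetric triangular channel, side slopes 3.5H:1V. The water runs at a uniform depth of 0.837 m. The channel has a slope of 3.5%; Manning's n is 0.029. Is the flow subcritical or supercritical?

For a triangular section with side slope z = 3.5: A = zy² = 3.5×0.837² = 2.452 m²; P = 2y√(1+z²) = 2×0.837×3.64 = 6.093 m.
Hydraulic radius R = A/P = 2.452/6.093 = 0.4024 m.
V = (1/n) R^(2/3) √S = (1/0.029) × 0.4024^(2/3) × √0.035 = 3.516 m/s. Hydraulic depth D_h = A/T = 2.452/5.859 = 0.4185 m.
Froude number Fr = V/√(g·D_h) = 3.516/√(9.81×0.4185) = 1.74, which is greater than 1, so the flow is supercritical.

supercritical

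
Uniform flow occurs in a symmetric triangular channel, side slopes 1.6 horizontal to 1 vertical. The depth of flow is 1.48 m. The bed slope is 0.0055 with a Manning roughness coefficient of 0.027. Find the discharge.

For a triangular section with side slope z = 1.6: A = zy² = 1.6×1.48² = 3.505 m²; P = 2y√(1+z²) = 2×1.48×1.887 = 5.585 m.
Hydraulic radius R = A/P = 3.505/5.585 = 0.6275 m.
Manning's equation: Q = (1/n) A R^(2/3) S^(1/2) = (1/0.027) × 3.505 × 0.6275^(2/3) × 0.0055^(1/2) = 7.06 m³/s.

Q = 7.06 m³/s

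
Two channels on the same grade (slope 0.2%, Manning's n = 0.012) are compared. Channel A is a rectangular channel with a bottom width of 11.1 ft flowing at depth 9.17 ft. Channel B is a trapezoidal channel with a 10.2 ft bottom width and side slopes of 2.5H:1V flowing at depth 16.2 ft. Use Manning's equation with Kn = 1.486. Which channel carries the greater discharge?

Channel A: Flow area A = b·y = 11.1 × 9.17 = 101.8 ft². Wetted perimeter P = b + 2y = 11.1 + 2×9.17 = 29.44 ft. Hydraulic radius R = A/P = 101.8/29.44 = 3.457 ft. Q_A = (1.486/0.012)·101.8·3.457^(2/3)·√0.002 = 1289 ft³/s.
Channel B: With bottom width b = 10.2 ft and side slope z = 2.5: A = (b + zy)y = (10.2 + 2.5×16.2)×16.2 = 821.3 ft²; P = b + 2y√(1+z²) = 10.2 + 2×16.2×2.693 = 97.44 ft. Hydraulic radius R = A/P = 821.3/97.44 = 8.429 ft. Q_B = (1.486/0.012)·821.3·8.429^(2/3)·√0.002 = 18840 ft³/s.
Q_A = 1289 ft³/s vs Q_B = 18840 ft³/s, so channel B carries more.

channel B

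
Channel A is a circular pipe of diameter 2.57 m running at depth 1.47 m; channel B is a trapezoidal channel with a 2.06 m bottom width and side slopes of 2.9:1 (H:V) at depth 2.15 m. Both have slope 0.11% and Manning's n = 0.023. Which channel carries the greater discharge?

channel B

Channel A: For a circular section of diameter D = 2.57 m at depth y = 1.47 m, the central angle is θ = 2 arccos(1 − 2y/D) = 3.431 rad. Then A = (D²/8)(θ − sin θ) = 3.068 m² and P = Dθ/2 = 4.408 m. Hydraulic radius R = A/P = 3.068/4.408 = 0.6959 m. Q_A = (1/0.023)·3.068·0.6959^(2/3)·√0.0011 = 3.474 m³/s.
Channel B: With bottom width b = 2.06 m and side slope z = 2.9: A = (b + zy)y = (2.06 + 2.9×2.15)×2.15 = 17.83 m²; P = b + 2y√(1+z²) = 2.06 + 2×2.15×3.068 = 15.25 m. Hydraulic radius R = A/P = 17.83/15.25 = 1.169 m. Q_B = (1/0.023)·17.83·1.169^(2/3)·√0.0011 = 28.55 m³/s.
Q_A = 3.474 m³/s vs Q_B = 28.55 m³/s, so channel B carries more.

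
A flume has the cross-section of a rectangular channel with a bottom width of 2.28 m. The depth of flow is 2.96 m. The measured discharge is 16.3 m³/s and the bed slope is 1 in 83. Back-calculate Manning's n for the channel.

Flow area A = b·y = 2.28 × 2.96 = 6.749 m². Wetted perimeter P = b + 2y = 2.28 + 2×2.96 = 8.2 m.
Hydraulic radius R = A/P = 6.749/8.2 = 0.823 m.
Rearranging Manning's equation: n = (1/Q) A R^(2/3) S^(1/2) = (1/16.3) × 6.749 × 0.823^(2/3) × √0.01205 = 0.0399.

n = 0.0399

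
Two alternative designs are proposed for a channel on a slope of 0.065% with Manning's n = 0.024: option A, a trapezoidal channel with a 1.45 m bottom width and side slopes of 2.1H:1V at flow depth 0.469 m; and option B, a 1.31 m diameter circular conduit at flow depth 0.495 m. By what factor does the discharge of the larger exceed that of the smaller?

Channel A: With bottom width b = 1.45 m and side slope z = 2.1: A = (b + zy)y = (1.45 + 2.1×0.469)×0.469 = 1.142 m²; P = b + 2y√(1+z²) = 1.45 + 2×0.469×2.326 = 3.632 m. Hydraulic radius R = A/P = 1.142/3.632 = 0.3144 m. Q_A = (1/0.024)·1.142·0.3144^(2/3)·√0.00065 = 0.561 m³/s.
Channel B: For a circular section of diameter D = 1.31 m at depth y = 0.495 m, the central angle is θ = 2 arccos(1 − 2y/D) = 2.648 rad. Then A = (D²/8)(θ − sin θ) = 0.4664 m² and P = Dθ/2 = 1.734 m. Hydraulic radius R = A/P = 0.4664/1.734 = 0.2689 m. Q_B = (1/0.024)·0.4664·0.2689^(2/3)·√0.00065 = 0.2064 m³/s.
The larger discharge is 0.561 m³/s and the smaller is 0.2064 m³/s; the ratio is 2.72.

2.72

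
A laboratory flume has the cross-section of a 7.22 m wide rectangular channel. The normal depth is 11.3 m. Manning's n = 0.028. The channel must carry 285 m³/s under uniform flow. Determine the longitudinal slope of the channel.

Flow area A = b·y = 7.22 × 11.3 = 81.59 m². Wetted perimeter P = b + 2y = 7.22 + 2×11.3 = 29.82 m.
Hydraulic radius R = A/P = 81.59/29.82 = 2.736 m.
From Manning's equation, S = [nQ / (1 A R^(2/3))]² = [0.028 × 285 / (1 × 81.59 × 2.736^(2/3))]² = 0.0025.

S = 0.0025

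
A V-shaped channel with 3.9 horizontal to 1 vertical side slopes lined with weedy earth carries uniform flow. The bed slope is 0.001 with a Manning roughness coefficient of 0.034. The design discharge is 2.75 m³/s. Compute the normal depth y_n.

Manning's equation rearranged: A R^(2/3) = nQ / (1·√S) = 0.034 × 2.75 / (√0.001) = 2.957.
At y = 0.746 m: A R^(2/3) = 1.101 — short.
At y = 1.08 m: A R^(2/3) = 2.953 — matches.

y_n = 1.08 m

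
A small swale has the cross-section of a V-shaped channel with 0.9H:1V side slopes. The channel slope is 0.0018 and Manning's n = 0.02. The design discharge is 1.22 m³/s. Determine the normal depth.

Manning's equation rearranged: A R^(2/3) = nQ / (1·√S) = 0.02 × 1.22 / (√0.0018) = 0.5751.
At y = 1.27 m: A R^(2/3) = 0.8203 — high.
At y = 1.11 m: A R^(2/3) = 0.5728 — ≈ 0.5751.

y_n = 1.11 m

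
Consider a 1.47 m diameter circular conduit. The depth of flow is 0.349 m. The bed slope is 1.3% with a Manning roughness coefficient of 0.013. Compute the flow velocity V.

V = 3.06 m/s

For a circular section of diameter D = 1.47 m at depth y = 0.349 m, the central angle is θ = 2 arccos(1 − 2y/D) = 2.036 rad. Then A = (D²/8)(θ − sin θ) = 0.3084 m² and P = Dθ/2 = 1.496 m.
Hydraulic radius R = A/P = 0.3084/1.496 = 0.2061 m.
From Manning's equation, V = (1/n) R^(2/3) S^(1/2) = (1/0.013) × 0.2061^(2/3) × 0.013^(1/2) = 3.06 m/s.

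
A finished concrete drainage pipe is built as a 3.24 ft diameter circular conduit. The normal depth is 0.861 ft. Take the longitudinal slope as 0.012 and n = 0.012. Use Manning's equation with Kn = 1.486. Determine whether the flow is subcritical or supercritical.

supercritical

For a circular section of diameter D = 3.24 ft at depth y = 0.861 ft, the central angle is θ = 2 arccos(1 − 2y/D) = 2.166 rad. Then A = (D²/8)(θ − sin θ) = 1.756 ft² and P = Dθ/2 = 3.51 ft.
Hydraulic radius R = A/P = 1.756/3.51 = 0.5005 ft.
V = (1.486/n) R^(2/3) √S = (1.486/0.012) × 0.5005^(2/3) × √0.012 = 8.551 ft/s. Hydraulic depth D_h = A/T = 1.756/2.862 = 0.6136 ft.
Froude number Fr = V/√(g·D_h) = 8.551/√(32.2×0.6136) = 1.92, which is greater than 1, so the flow is supercritical.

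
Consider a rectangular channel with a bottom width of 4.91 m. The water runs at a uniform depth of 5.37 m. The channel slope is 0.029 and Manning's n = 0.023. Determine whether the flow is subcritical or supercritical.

supercritical

Flow area A = b·y = 4.91 × 5.37 = 26.37 m². Wetted perimeter P = b + 2y = 4.91 + 2×5.37 = 15.65 m.
Hydraulic radius R = A/P = 26.37/15.65 = 1.685 m.
V = (1/n) R^(2/3) √S = (1/0.023) × 1.685^(2/3) × √0.029 = 10.48 m/s. Hydraulic depth D_h = A/T = 26.37/4.91 = 5.37 m.
Froude number Fr = V/√(g·D_h) = 10.48/√(9.81×5.37) = 1.44, which is greater than 1, so the flow is supercritical.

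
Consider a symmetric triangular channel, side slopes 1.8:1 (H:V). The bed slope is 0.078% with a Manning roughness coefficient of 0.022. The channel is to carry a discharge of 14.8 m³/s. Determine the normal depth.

y_n = 2.48 m

Manning's equation rearranged: A R^(2/3) = nQ / (1·√S) = 0.022 × 14.8 / (√0.00078) = 11.66.
Trying y = 1.71 m: A R^(2/3) = 4.335 — short.
Trying y = 3.04 m: A R^(2/3) = 20.11 — over.
Trying y = 2.48 m: A R^(2/3) = 11.68 — matches.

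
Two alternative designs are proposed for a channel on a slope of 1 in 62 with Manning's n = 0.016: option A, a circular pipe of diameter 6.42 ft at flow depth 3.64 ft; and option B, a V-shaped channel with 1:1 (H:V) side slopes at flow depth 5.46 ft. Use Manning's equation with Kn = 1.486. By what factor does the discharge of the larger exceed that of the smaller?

Channel A: For a circular section of diameter D = 6.42 ft at depth y = 3.64 ft, the central angle is θ = 2 arccos(1 − 2y/D) = 3.41 rad. Then A = (D²/8)(θ − sin θ) = 18.94 ft² and P = Dθ/2 = 10.95 ft. Hydraulic radius R = A/P = 18.94/10.95 = 1.73 ft. Q_A = (1.486/0.016)·18.94·1.73^(2/3)·√0.01613 = 321.9 ft³/s.
Channel B: For a triangular section with side slope z = 1: A = zy² = 1×5.46² = 29.81 ft²; P = 2y√(1+z²) = 2×5.46×1.414 = 15.44 ft. Hydraulic radius R = A/P = 29.81/15.44 = 1.93 ft. Q_B = (1.486/0.016)·29.81·1.93^(2/3)·√0.01613 = 545.2 ft³/s.
The larger discharge is 545.2 ft³/s and the smaller is 321.9 ft³/s; the ratio is 1.69.

1.69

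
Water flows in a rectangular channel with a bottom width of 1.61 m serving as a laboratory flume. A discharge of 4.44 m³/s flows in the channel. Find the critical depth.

y_c = 0.919 m

For a rectangular channel, critical depth y_c = (q²/g)^(1/3) where q = Q/b = 4.44/1.61 = 2.758 m²/s.
So y_c = (2.758²/9.81)^(1/3) = 0.919 m.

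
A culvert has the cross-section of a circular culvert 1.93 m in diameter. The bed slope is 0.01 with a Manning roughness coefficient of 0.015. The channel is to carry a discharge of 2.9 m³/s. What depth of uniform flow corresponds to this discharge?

Manning's equation rearranged: A R^(2/3) = nQ / (1·√S) = 0.015 × 2.9 / (√0.01) = 0.435.
At y = 0.524 m: A R^(2/3) = 0.2901 — low.
At y = 0.807 m: A R^(2/3) = 0.6574 — high.
At y = 0.646 m: A R^(2/3) = 0.4349 — close enough.

y_n = 0.646 m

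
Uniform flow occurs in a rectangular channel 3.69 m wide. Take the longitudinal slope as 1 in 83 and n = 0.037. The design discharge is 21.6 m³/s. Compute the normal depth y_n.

y_n = 2.02 m

Manning's equation rearranged: A R^(2/3) = nQ / (1·√S) = 0.037 × 21.6 / (√0.01205) = 7.281.
Trying y = 1.78 m: A R^(2/3) = 6.15 — short.
Trying y = 2.02 m: A R^(2/3) = 7.275 — close enough.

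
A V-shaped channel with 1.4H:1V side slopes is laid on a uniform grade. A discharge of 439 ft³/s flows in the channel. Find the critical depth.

y_c = 5.72 ft

At critical depth, Q² T / (g A³) = 1, i.e. A³/T = Q²/g = 439²/32.2 = 5985.
At y = 6.77 ft: A³/T = 13940 — too large.
At y = 4.91 ft: A³/T = 2797 — too small.
At y = 5.72 ft: A³/T = 6001 — close enough.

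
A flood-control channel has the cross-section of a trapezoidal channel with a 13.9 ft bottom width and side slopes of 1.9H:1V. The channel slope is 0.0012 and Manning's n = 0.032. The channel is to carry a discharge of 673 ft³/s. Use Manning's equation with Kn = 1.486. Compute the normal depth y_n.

Manning's equation rearranged: A R^(2/3) = nQ / (1.486·√S) = 0.032 × 673 / (1.486 × √0.0012) = 418.4.
Trying y = 5.66 ft: A R^(2/3) = 330.9 — short.
Trying y = 6.37 ft: A R^(2/3) = 418.4 — ≈ 418.4.

y_n = 6.37 ft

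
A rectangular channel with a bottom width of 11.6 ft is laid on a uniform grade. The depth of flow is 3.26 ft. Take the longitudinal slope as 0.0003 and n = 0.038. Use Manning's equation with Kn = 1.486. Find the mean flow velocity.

V = 1.11 ft/s

Flow area A = b·y = 11.6 × 3.26 = 37.82 ft². Wetted perimeter P = b + 2y = 11.6 + 2×3.26 = 18.12 ft.
Hydraulic radius R = A/P = 37.82/18.12 = 2.087 ft.
From Manning's equation, V = (1.486/n) R^(2/3) S^(1/2) = (1.486/0.038) × 2.087^(2/3) × 0.0003^(1/2) = 1.11 ft/s.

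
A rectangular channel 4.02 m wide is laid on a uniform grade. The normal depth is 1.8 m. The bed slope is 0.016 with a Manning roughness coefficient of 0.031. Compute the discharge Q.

Q = 28.5 m³/s

Flow area A = b·y = 4.02 × 1.8 = 7.236 m². Wetted perimeter P = b + 2y = 4.02 + 2×1.8 = 7.62 m.
Hydraulic radius R = A/P = 7.236/7.62 = 0.9496 m.
Manning's equation: Q = (1/n) A R^(2/3) S^(1/2) = (1/0.031) × 7.236 × 0.9496^(2/3) × 0.016^(1/2) = 28.5 m³/s.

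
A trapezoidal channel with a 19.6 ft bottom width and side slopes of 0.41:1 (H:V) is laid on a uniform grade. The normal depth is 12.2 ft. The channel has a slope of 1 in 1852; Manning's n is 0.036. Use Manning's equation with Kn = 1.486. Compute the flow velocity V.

With bottom width b = 19.6 ft and side slope z = 0.41: A = (b + zy)y = (19.6 + 0.41×12.2)×12.2 = 300.1 ft²; P = b + 2y√(1+z²) = 19.6 + 2×12.2×1.081 = 45.97 ft.
Hydraulic radius R = A/P = 300.1/45.97 = 6.529 ft.
From Manning's equation, V = (1.486/n) R^(2/3) S^(1/2) = (1.486/0.036) × 6.529^(2/3) × 0.00054^(1/2) = 3.35 ft/s.

V = 3.35 ft/s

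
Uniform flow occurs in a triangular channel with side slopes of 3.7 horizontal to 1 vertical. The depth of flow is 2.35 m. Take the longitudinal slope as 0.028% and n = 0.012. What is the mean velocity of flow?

For a triangular section with side slope z = 3.7: A = zy² = 3.7×2.35² = 20.43 m²; P = 2y√(1+z²) = 2×2.35×3.833 = 18.01 m.
Hydraulic radius R = A/P = 20.43/18.01 = 1.134 m.
From Manning's equation, V = (1/n) R^(2/3) S^(1/2) = (1/0.012) × 1.134^(2/3) × 0.00028^(1/2) = 1.52 m/s.

V = 1.52 m/s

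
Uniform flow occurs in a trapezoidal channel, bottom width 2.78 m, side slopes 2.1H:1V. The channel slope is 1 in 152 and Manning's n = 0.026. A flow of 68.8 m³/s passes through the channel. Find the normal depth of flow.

y_n = 2.36 m

Manning's equation rearranged: A R^(2/3) = nQ / (1·√S) = 0.026 × 68.8 / (√0.006579) = 22.05.
At y = 2.97 m: A R^(2/3) = 36.84 — too large.
At y = 2.02 m: A R^(2/3) = 15.7 — too small.
At y = 2.36 m: A R^(2/3) = 22.05 — matches.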